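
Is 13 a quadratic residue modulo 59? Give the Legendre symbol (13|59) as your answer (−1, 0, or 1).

Reciprocity: 13 ≡ 1 and 59 ≡ 3 (mod 4), so (13/59) = +(59/13).
Reduce top mod 13: now compute (7/13).
Reciprocity: 7 ≡ 3 and 13 ≡ 1 (mod 4), so (7/13) = +(13/7).
Reduce top mod 7: now compute (6/7).
Pull out 2: since 7 ≡ 7 (mod 8), (2/7) = +1.
Reciprocity: 3 ≡ 3 and 7 ≡ 3 (mod 4), so (3/7) = −(7/3).
Reduce top mod 3: now compute (1/3).
Reached (1/3) = 1. Collecting the sign flips along the way, the symbol is -1.

-1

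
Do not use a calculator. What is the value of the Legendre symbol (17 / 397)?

-1

Reciprocity: 17 ≡ 1 and 397 ≡ 1 (mod 4), so (17/397) = +(397/17).
Reduce top mod 17: now compute (6/17).
Pull out 2: since 17 ≡ 1 (mod 8), (2/17) = +1.
Reciprocity: 3 ≡ 3 and 17 ≡ 1 (mod 4), so (3/17) = +(17/3).
Reduce top mod 3: now compute (2/3).
Pull out 2: since 3 ≡ 3 (mod 8), (2/3) = -1.
Reached (1/3) = 1. Collecting the sign flips along the way, the symbol is -1.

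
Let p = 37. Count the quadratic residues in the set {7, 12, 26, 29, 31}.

(7/37) = +1 → QR.
(12/37) = +1 → QR.
(26/37) = +1 → QR.
(29/37) = -1 → non-residue.
(31/37) = -1 → non-residue.
Total quadratic residues among the 5: 3.

3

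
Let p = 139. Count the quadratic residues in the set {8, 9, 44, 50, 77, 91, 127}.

5

(8/139) = -1 → non-residue.
(9/139) = +1 → QR.
(44/139) = +1 → QR.
(50/139) = -1 → non-residue.
(77/139) = +1 → QR.
(91/139) = +1 → QR.
(127/139) = +1 → QR.
Total quadratic residues among the 7: 5.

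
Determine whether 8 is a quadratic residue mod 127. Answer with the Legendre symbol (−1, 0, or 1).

Euler's criterion: (8/127) ≡ 8^63 (mod 127).
8^2 ≡ 64 (mod 127)
8^4 ≡ 32 (mod 127)
8^8 ≡ 8 (mod 127)
8^16 ≡ 64 (mod 127)
8^32 ≡ 32 (mod 127)
8^63 = 8^(32+16+8+4+2+1) ≡ 1 (mod 127).
Result is 1, so (8/127) = 1.

1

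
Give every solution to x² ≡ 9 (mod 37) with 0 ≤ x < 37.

3, 34

37 ≡ 1 (mod 4), so we find a root by search.
Trying successive values, 3² = 9 ≡ 9 (mod 37). The other root is 37 − 3 = 34.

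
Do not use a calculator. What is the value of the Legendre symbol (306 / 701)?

-1

Pull out 2: since 701 ≡ 5 (mod 8), (2/701) = -1.
Reciprocity: 153 ≡ 1 and 701 ≡ 1 (mod 4), so (153/701) = +(701/153).
Reduce top mod 153: now compute (89/153).
Reciprocity: 89 ≡ 1 and 153 ≡ 1 (mod 4), so (89/153) = +(153/89).
Reduce top mod 89: now compute (64/89).
Pull out 2^6: since 89 ≡ 1 (mod 8), (2/89) = +1, so (2/89)^6 = +1.
Reached (1/89) = 1. Collecting the sign flips along the way, the symbol is -1.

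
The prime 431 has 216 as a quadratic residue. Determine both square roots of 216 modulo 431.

94, 337

Since 431 ≡ 3 (mod 4), a square root of 216 is 216^((431+1)/4) = 216^108 mod 431.
Repeated squaring: 216^2≡108, 216^4≡27, 216^8≡298, 216^16≡18, 216^32≡324, 216^64≡243 (mod 431).
216^108 = 216^(64+32+8+4) ≡ 337 (mod 431).
Check: 337² = 113569 ≡ 216 (mod 431). The two roots are 94 and 337.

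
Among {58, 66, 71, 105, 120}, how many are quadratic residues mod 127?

2

(58/127) = -1 → non-residue.
(66/127) = -1 → non-residue.
(71/127) = +1 → QR.
(105/127) = -1 → non-residue.
(120/127) = +1 → QR.
Total quadratic residues among the 5: 2.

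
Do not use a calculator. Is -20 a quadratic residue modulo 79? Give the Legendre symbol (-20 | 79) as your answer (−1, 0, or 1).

-1

First reduce: -20 ≡ 59 (mod 79).
Reciprocity: 59 ≡ 3 and 79 ≡ 3 (mod 4), so (59/79) = −(79/59).
Reduce top mod 59: now compute (20/59).
Pull out 2^2: since 59 ≡ 3 (mod 8), (2/59) = -1, so (2/59)^2 = +1.
Reciprocity: 5 ≡ 1 and 59 ≡ 3 (mod 4), so (5/59) = +(59/5).
Reduce top mod 5: now compute (4/5).
Pull out 2^2: since 5 ≡ 5 (mod 8), (2/5) = -1, so (2/5)^2 = +1.
Reached (1/5) = 1. Collecting the sign flips along the way, the symbol is -1.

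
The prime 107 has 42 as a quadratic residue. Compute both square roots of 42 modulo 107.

16, 91

Since 107 ≡ 3 (mod 4), a square root of 42 is 42^((107+1)/4) = 42^27 mod 107.
Repeated squaring: 42^2≡52, 42^4≡29, 42^8≡92, 42^16≡11 (mod 107).
42^27 = 42^(16+8+2+1) ≡ 16 (mod 107).
Check: 16² = 256 ≡ 42 (mod 107). The two roots are 16 and 91.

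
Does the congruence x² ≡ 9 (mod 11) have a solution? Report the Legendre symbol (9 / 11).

Reciprocity: 9 ≡ 1 and 11 ≡ 3 (mod 4), so (9/11) = +(11/9).
Reduce top mod 9: now compute (2/9).
Pull out 2: since 9 ≡ 1 (mod 8), (2/9) = +1.
Reached (1/9) = 1. Collecting the sign flips along the way, the symbol is +1.

1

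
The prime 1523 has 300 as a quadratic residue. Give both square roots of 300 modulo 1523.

Since 1523 ≡ 3 (mod 4), a square root of 300 is 300^((1523+1)/4) = 300^381 mod 1523.
Repeated squaring: 300^2≡143, 300^4≡650, 300^8≡629, 300^16≡1184, 300^32≡696, 300^64≡102, 300^128≡1266, 300^256≡560 (mod 1523).
300^381 = 300^(256+64+32+16+8+4+1) ≡ 1056 (mod 1523).
Check: 1056² = 1115136 ≡ 300 (mod 1523). The two roots are 467 and 1056.

467, 1056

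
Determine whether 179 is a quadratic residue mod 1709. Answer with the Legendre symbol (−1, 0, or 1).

Reciprocity: 179 ≡ 3 and 1709 ≡ 1 (mod 4), so (179/1709) = +(1709/179).
Reduce top mod 179: now compute (98/179).
Pull out 2: since 179 ≡ 3 (mod 8), (2/179) = -1.
Reciprocity: 49 ≡ 1 and 179 ≡ 3 (mod 4), so (49/179) = +(179/49).
Reduce top mod 49: now compute (32/49).
Pull out 2^5: since 49 ≡ 1 (mod 8), (2/49) = +1, so (2/49)^5 = +1.
Reached (1/49) = 1. Collecting the sign flips along the way, the symbol is -1.

-1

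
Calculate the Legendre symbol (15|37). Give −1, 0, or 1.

Reciprocity: 15 ≡ 3 and 37 ≡ 1 (mod 4), so (15/37) = +(37/15).
Reduce top mod 15: now compute (7/15).
Reciprocity: 7 ≡ 3 and 15 ≡ 3 (mod 4), so (7/15) = −(15/7).
Reduce top mod 7: now compute (1/7).
Reached (1/7) = 1. Collecting the sign flips along the way, the symbol is -1.

-1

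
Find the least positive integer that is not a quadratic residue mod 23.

(2/23) = +1, so 2 is a residue.
(3/23) = +1, so 3 is a residue.
(4/23) = +1, so 4 is a residue.
(5/23) = −1, so 5 is the smallest positive non-residue mod 23.

5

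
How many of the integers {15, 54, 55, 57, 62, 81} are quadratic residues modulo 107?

3

(15/107) = -1 → non-residue.
(54/107) = -1 → non-residue.
(55/107) = -1 → non-residue.
(57/107) = +1 → QR.
(62/107) = +1 → QR.
(81/107) = +1 → QR.
Total quadratic residues among the 6: 3.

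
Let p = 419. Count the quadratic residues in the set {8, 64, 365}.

2

(8/419) = -1 → non-residue.
(64/419) = +1 → QR.
(365/419) = +1 → QR.
Total quadratic residues among the 3: 2.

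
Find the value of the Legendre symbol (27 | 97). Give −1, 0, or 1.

1

Euler's criterion: (27/97) ≡ 27^48 (mod 97).
27^2 ≡ 50 (mod 97)
27^4 ≡ 75 (mod 97)
27^8 ≡ 96 (mod 97)
27^16 ≡ 1 (mod 97)
27^32 ≡ 1 (mod 97)
27^48 = 27^(32+16) ≡ 1 (mod 97).
Result is 1, so (27/97) = 1.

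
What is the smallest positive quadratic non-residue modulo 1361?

(2/1361) = +1, so 2 is a residue.
(3/1361) = −1, so 3 is the smallest positive non-residue mod 1361.

3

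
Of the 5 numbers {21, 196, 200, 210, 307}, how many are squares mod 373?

(21/373) = +1 → QR.
(196/373) = +1 → QR.
(200/373) = -1 → non-residue.
(210/373) = +1 → QR.
(307/373) = +1 → QR.
Total quadratic residues among the 5: 4.

4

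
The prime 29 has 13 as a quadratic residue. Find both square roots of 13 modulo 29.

10, 19

29 ≡ 1 (mod 4), so we find a root by search.
Trying successive values, 10² = 100 ≡ 13 (mod 29). The other root is 29 − 10 = 19.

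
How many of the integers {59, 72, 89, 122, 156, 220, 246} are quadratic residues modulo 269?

3

(59/269) = -1 → non-residue.
(72/269) = -1 → non-residue.
(89/269) = +1 → QR.
(122/269) = -1 → non-residue.
(156/269) = -1 → non-residue.
(220/269) = +1 → QR.
(246/269) = +1 → QR.
Total quadratic residues among the 7: 3.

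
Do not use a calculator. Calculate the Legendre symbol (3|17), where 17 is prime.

-1

Reciprocity: 3 ≡ 3 and 17 ≡ 1 (mod 4), so (3/17) = +(17/3).
Reduce top mod 3: now compute (2/3).
Pull out 2: since 3 ≡ 3 (mod 8), (2/3) = -1.
Reached (1/3) = 1. Collecting the sign flips along the way, the symbol is -1.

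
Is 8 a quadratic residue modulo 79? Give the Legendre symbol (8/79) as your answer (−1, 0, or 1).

1

Euler's criterion: (8/79) ≡ 8^39 (mod 79).
8^2 ≡ 64 (mod 79)
8^4 ≡ 67 (mod 79)
8^8 ≡ 65 (mod 79)
8^16 ≡ 38 (mod 79)
8^32 ≡ 22 (mod 79)
8^39 = 8^(32+4+2+1) ≡ 1 (mod 79).
Result is 1, so (8/79) = 1.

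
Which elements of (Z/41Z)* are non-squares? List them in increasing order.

3 6 7 11 12 13 14 15 17 19 22 24 26 27 28 29 30 34 35 38

Square k = 1,…,20 (k and 41−k give the same square):
1²=1, 2²=4, 3²=9, 4²=16, 5²=25, 6²=36, 7²≡8, 8²≡23, 9²≡40, 10²≡18, 11²≡39, 12²≡21, 13²≡5, 14²≡32, 15²≡20, 16²≡10, 17²≡2, 18²≡37, 19²≡33, 20²≡31 (mod 41).
The residues are {1, 2, 4, 5, 8, 9, 10, 16, 18, 20, 21, 23, 25, 31, 32, 33, 36, 37, 39, 40}; the non-residues are the remaining 20 nonzero classes.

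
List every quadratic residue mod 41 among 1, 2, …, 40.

Square k = 1,…,20 (k and 41−k give the same square):
1²=1, 2²=4, 3²=9, 4²=16, 5²=25, 6²=36, 7²≡8, 8²≡23, 9²≡40, 10²≡18, 11²≡39, 12²≡21, 13²≡5, 14²≡32, 15²≡20, 16²≡10, 17²≡2, 18²≡37, 19²≡33, 20²≡31 (mod 41).
So the quadratic residues mod 41 are {1, 2, 4, 5, 8, 9, 10, 16, 18, 20, 21, 23, 25, 31, 32, 33, 36, 37, 39, 40}.

1 2 4 5 8 9 10 16 18 20 21 23 25 31 32 33 36 37 39 40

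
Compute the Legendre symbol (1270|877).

1

First reduce: 1270 ≡ 393 (mod 877).
Reciprocity: 393 ≡ 1 and 877 ≡ 1 (mod 4), so (393/877) = +(877/393).
Reduce top mod 393: now compute (91/393).
Reciprocity: 91 ≡ 3 and 393 ≡ 1 (mod 4), so (91/393) = +(393/91).
Reduce top mod 91: now compute (29/91).
Reciprocity: 29 ≡ 1 and 91 ≡ 3 (mod 4), so (29/91) = +(91/29).
Reduce top mod 29: now compute (4/29).
Pull out 2^2: since 29 ≡ 5 (mod 8), (2/29) = -1, so (2/29)^2 = +1.
Reached (1/29) = 1. Collecting the sign flips along the way, the symbol is +1.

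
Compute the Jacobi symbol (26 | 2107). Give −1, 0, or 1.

Pull out 2: since 2107 ≡ 3 (mod 8), (2/2107) = -1.
Reciprocity: 13 ≡ 1 and 2107 ≡ 3 (mod 4), so (13/2107) = +(2107/13).
Reduce top mod 13: now compute (1/13).
Reached (1/13) = 1. Collecting the sign flips along the way, the symbol is -1.

-1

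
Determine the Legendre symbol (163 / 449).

Reciprocity: 163 ≡ 3 and 449 ≡ 1 (mod 4), so (163/449) = +(449/163).
Reduce top mod 163: now compute (123/163).
Reciprocity: 123 ≡ 3 and 163 ≡ 3 (mod 4), so (123/163) = −(163/123).
Reduce top mod 123: now compute (40/123).
Pull out 2^3: since 123 ≡ 3 (mod 8), (2/123) = -1, so (2/123)^3 = -1.
Reciprocity: 5 ≡ 1 and 123 ≡ 3 (mod 4), so (5/123) = +(123/5).
Reduce top mod 5: now compute (3/5).
Reciprocity: 3 ≡ 3 and 5 ≡ 1 (mod 4), so (3/5) = +(5/3).
Reduce top mod 3: now compute (2/3).
Pull out 2: since 3 ≡ 3 (mod 8), (2/3) = -1.
Reached (1/3) = 1. Collecting the sign flips along the way, the symbol is -1.

-1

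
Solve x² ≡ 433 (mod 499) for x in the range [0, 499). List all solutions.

Since 499 ≡ 3 (mod 4), a square root of 433 is 433^((499+1)/4) = 433^125 mod 499.
Repeated squaring: 433^2≡364, 433^4≡261, 433^8≡257, 433^16≡181, 433^32≡326, 433^64≡488 (mod 499).
433^125 = 433^(64+32+16+8+4+1) ≡ 130 (mod 499).
Check: 130² = 16900 ≡ 433 (mod 499). The two roots are 130 and 369.

130, 369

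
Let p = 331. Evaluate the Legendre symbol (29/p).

-1

Reciprocity: 29 ≡ 1 and 331 ≡ 3 (mod 4), so (29/331) = +(331/29).
Reduce top mod 29: now compute (12/29).
Pull out 2^2: since 29 ≡ 5 (mod 8), (2/29) = -1, so (2/29)^2 = +1.
Reciprocity: 3 ≡ 3 and 29 ≡ 1 (mod 4), so (3/29) = +(29/3).
Reduce top mod 3: now compute (2/3).
Pull out 2: since 3 ≡ 3 (mod 8), (2/3) = -1.
Reached (1/3) = 1. Collecting the sign flips along the way, the symbol is -1.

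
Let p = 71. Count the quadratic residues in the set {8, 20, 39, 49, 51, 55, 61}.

3

(8/71) = +1 → QR.
(20/71) = +1 → QR.
(39/71) = -1 → non-residue.
(49/71) = +1 → QR.
(51/71) = -1 → non-residue.
(55/71) = -1 → non-residue.
(61/71) = -1 → non-residue.
Total quadratic residues among the 7: 3.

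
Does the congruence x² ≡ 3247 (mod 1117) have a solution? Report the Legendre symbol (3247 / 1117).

Euler's criterion: (3247/1117) ≡ 1013^558 (mod 1117).
1013^2 ≡ 763 (mod 1117)
1013^4 ≡ 212 (mod 1117)
1013^8 ≡ 264 (mod 1117)
1013^16 ≡ 442 (mod 1117)
1013^32 ≡ 1006 (mod 1117)
1013^64 ≡ 34 (mod 1117)
1013^128 ≡ 39 (mod 1117)
1013^256 ≡ 404 (mod 1117)
1013^512 ≡ 134 (mod 1117)
1013^558 = 1013^(512+32+8+4+2) ≡ 1116 (mod 1117).
Result is 1116 ≡ −1, so (3247/1117) = −1.

-1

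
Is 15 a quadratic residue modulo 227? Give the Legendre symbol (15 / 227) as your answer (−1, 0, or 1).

Euler's criterion: (15/227) ≡ 15^113 (mod 227).
15^2 ≡ 225 (mod 227)
15^4 ≡ 4 (mod 227)
15^8 ≡ 16 (mod 227)
15^16 ≡ 29 (mod 227)
15^32 ≡ 160 (mod 227)
15^64 ≡ 176 (mod 227)
15^113 = 15^(64+32+16+1) ≡ 226 (mod 227).
Result is 226 ≡ −1, so (15/227) = −1.

-1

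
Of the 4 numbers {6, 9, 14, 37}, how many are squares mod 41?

(6/41) = -1 → non-residue.
(9/41) = +1 → QR.
(14/41) = -1 → non-residue.
(37/41) = +1 → QR.
Total quadratic residues among the 4: 2.

2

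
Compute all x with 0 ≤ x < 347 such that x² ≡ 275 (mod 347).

52, 295

Since 347 ≡ 3 (mod 4), a square root of 275 is 275^((347+1)/4) = 275^87 mod 347.
Repeated squaring: 275^2≡326, 275^4≡94, 275^8≡161, 275^16≡243, 275^32≡59, 275^64≡11 (mod 347).
275^87 = 275^(64+16+4+2+1) ≡ 52 (mod 347).
Check: 52² = 2704 ≡ 275 (mod 347). The two roots are 52 and 295.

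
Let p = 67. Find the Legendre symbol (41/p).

Reciprocity: 41 ≡ 1 and 67 ≡ 3 (mod 4), so (41/67) = +(67/41).
Reduce top mod 41: now compute (26/41).
Pull out 2: since 41 ≡ 1 (mod 8), (2/41) = +1.
Reciprocity: 13 ≡ 1 and 41 ≡ 1 (mod 4), so (13/41) = +(41/13).
Reduce top mod 13: now compute (2/13).
Pull out 2: since 13 ≡ 5 (mod 8), (2/13) = -1.
Reached (1/13) = 1. Collecting the sign flips along the way, the symbol is -1.

-1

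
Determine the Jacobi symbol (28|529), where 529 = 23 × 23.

1

Pull out 2^2: since 529 ≡ 1 (mod 8), (2/529) = +1, so (2/529)^2 = +1.
Reciprocity: 7 ≡ 3 and 529 ≡ 1 (mod 4), so (7/529) = +(529/7).
Reduce top mod 7: now compute (4/7).
Pull out 2^2: since 7 ≡ 7 (mod 8), (2/7) = +1, so (2/7)^2 = +1.
Reached (1/7) = 1. Collecting the sign flips along the way, the symbol is +1.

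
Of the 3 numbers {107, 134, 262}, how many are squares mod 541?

(107/541) = -1 → non-residue.
(134/541) = +1 → QR.
(262/541) = +1 → QR.
Total quadratic residues among the 3: 2.

2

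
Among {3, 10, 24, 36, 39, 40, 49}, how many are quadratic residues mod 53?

(3/53) = -1 → non-residue.
(10/53) = +1 → QR.
(24/53) = +1 → QR.
(36/53) = +1 → QR.
(39/53) = -1 → non-residue.
(40/53) = +1 → QR.
(49/53) = +1 → QR.
Total quadratic residues among the 7: 5.

5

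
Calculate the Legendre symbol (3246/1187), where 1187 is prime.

First reduce: 3246 ≡ 872 (mod 1187).
Pull out 2^3: since 1187 ≡ 3 (mod 8), (2/1187) = -1, so (2/1187)^3 = -1.
Reciprocity: 109 ≡ 1 and 1187 ≡ 3 (mod 4), so (109/1187) = +(1187/109).
Reduce top mod 109: now compute (97/109).
Reciprocity: 97 ≡ 1 and 109 ≡ 1 (mod 4), so (97/109) = +(109/97).
Reduce top mod 97: now compute (12/97).
Pull out 2^2: since 97 ≡ 1 (mod 8), (2/97) = +1, so (2/97)^2 = +1.
Reciprocity: 3 ≡ 3 and 97 ≡ 1 (mod 4), so (3/97) = +(97/3).
Reduce top mod 3: now compute (1/3).
Reached (1/3) = 1. Collecting the sign flips along the way, the symbol is -1.

-1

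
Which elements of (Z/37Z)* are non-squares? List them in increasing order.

Square k = 1,…,18 (k and 37−k give the same square):
1²=1, 2²=4, 3²=9, 4²=16, 5²=25, 6²=36, 7²≡12, 8²≡27, 9²≡7, 10²≡26, 11²≡10, 12²≡33, 13²≡21, 14²≡11, 15²≡3, 16²≡34, 17²≡30, 18²≡28 (mod 37).
The residues are {1, 3, 4, 7, 9, 10, 11, 12, 16, 21, 25, 26, 27, 28, 30, 33, 34, 36}; the non-residues are the remaining 18 nonzero classes.

2, 5, 6, 8, 13, 14, 15, 17, 18, 19, 20, 22, 23, 24, 29, 31, 32, 35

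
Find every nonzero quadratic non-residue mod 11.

2, 6, 7, 8, 10

Square k = 1,…,5 (k and 11−k give the same square):
1²=1, 2²=4, 3²=9, 4²≡5, 5²≡3 (mod 11).
The residues are {1, 3, 4, 5, 9}; the non-residues are the remaining 5 nonzero classes.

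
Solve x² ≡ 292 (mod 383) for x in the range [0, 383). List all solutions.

87, 296

Since 383 ≡ 3 (mod 4), a square root of 292 is 292^((383+1)/4) = 292^96 mod 383.
Repeated squaring: 292^2≡238, 292^4≡343, 292^8≡68, 292^16≡28, 292^32≡18, 292^64≡324 (mod 383).
292^96 = 292^(64+32) ≡ 87 (mod 383).
Check: 87² = 7569 ≡ 292 (mod 383). The two roots are 87 and 296.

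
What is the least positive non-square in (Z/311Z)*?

11

(2/311) = +1, so 2 is a residue.
(3/311) = +1, so 3 is a residue.
(4/311) = +1, so 4 is a residue.
(5/311) = +1, so 5 is a residue.
(6/311) = +1, so 6 is a residue.
(7/311) = +1, so 7 is a residue.
(8/311) = +1, so 8 is a residue.
(9/311) = +1, so 9 is a residue.
(10/311) = +1, so 10 is a residue.
(11/311) = −1, so 11 is the smallest positive non-residue mod 311.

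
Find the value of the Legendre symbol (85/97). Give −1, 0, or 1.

1

Reciprocity: 85 ≡ 1 and 97 ≡ 1 (mod 4), so (85/97) = +(97/85).
Reduce top mod 85: now compute (12/85).
Pull out 2^2: since 85 ≡ 5 (mod 8), (2/85) = -1, so (2/85)^2 = +1.
Reciprocity: 3 ≡ 3 and 85 ≡ 1 (mod 4), so (3/85) = +(85/3).
Reduce top mod 3: now compute (1/3).
Reached (1/3) = 1. Collecting the sign flips along the way, the symbol is +1.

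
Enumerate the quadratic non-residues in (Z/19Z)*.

Square k = 1,…,9 (k and 19−k give the same square):
1²=1, 2²=4, 3²=9, 4²=16, 5²≡6, 6²≡17, 7²≡11, 8²≡7, 9²≡5 (mod 19).
The residues are {1, 4, 5, 6, 7, 9, 11, 16, 17}; the non-residues are the remaining 9 nonzero classes.

2, 3, 8, 10, 12, 13, 14, 15, 18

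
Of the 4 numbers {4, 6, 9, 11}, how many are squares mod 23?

3

(4/23) = +1 → QR.
(6/23) = +1 → QR.
(9/23) = +1 → QR.
(11/23) = -1 → non-residue.
Total quadratic residues among the 4: 3.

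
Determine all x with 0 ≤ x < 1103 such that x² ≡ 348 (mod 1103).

543, 560

Since 1103 ≡ 3 (mod 4), a square root of 348 is 348^((1103+1)/4) = 348^276 mod 1103.
Repeated squaring: 348^2≡877, 348^4≡338, 348^8≡635, 348^16≡630, 348^32≡923, 348^64≡413, 348^128≡707, 348^256≡190 (mod 1103).
348^276 = 348^(256+16+4) ≡ 560 (mod 1103).
Check: 560² = 313600 ≡ 348 (mod 1103). The two roots are 543 and 560.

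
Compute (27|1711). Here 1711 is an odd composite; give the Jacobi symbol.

-1

Reciprocity: 27 ≡ 3 and 1711 ≡ 3 (mod 4), so (27/1711) = −(1711/27).
Reduce top mod 27: now compute (10/27).
Pull out 2: since 27 ≡ 3 (mod 8), (2/27) = -1.
Reciprocity: 5 ≡ 1 and 27 ≡ 3 (mod 4), so (5/27) = +(27/5).
Reduce top mod 5: now compute (2/5).
Pull out 2: since 5 ≡ 5 (mod 8), (2/5) = -1.
Reached (1/5) = 1. Collecting the sign flips along the way, the symbol is -1.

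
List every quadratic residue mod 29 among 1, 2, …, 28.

1,4,5,6,7,9,13,16,20,22,23,24,25,28

Square k = 1,…,14 (k and 29−k give the same square):
1²=1, 2²=4, 3²=9, 4²=16, 5²=25, 6²≡7, 7²≡20, 8²≡6, 9²≡23, 10²≡13, 11²≡5, 12²≡28, 13²≡24, 14²≡22 (mod 29).
So the quadratic residues mod 29 are {1, 4, 5, 6, 7, 9, 13, 16, 20, 22, 23, 24, 25, 28}.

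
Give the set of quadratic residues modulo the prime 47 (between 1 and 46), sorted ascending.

1, 2, 3, 4, 6, 7, 8, 9, 12, 14, 16, 17, 18, 21, 24, 25, 27, 28, 32, 34, 36, 37, 42

Square k = 1,…,23 (k and 47−k give the same square):
1²=1, 2²=4, 3²=9, 4²=16, 5²=25, 6²=36, 7²≡2, 8²≡17, 9²≡34, 10²≡6, 11²≡27, 12²≡3, 13²≡28, 14²≡8, 15²≡37, 16²≡21, 17²≡7, 18²≡42, 19²≡32, 20²≡24, 21²≡18, 22²≡14, 23²≡12 (mod 47).
So the quadratic residues mod 47 are {1, 2, 3, 4, 6, 7, 8, 9, 12, 14, 16, 17, 18, 21, 24, 25, 27, 28, 32, 34, 36, 37, 42}.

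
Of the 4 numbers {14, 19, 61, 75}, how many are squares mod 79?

(14/79) = -1 → non-residue.
(19/79) = +1 → QR.
(61/79) = -1 → non-residue.
(75/79) = -1 → non-residue.
Total quadratic residues among the 4: 1.

1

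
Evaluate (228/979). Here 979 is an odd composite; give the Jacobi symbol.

-1

Pull out 2^2: since 979 ≡ 3 (mod 8), (2/979) = -1, so (2/979)^2 = +1.
Reciprocity: 57 ≡ 1 and 979 ≡ 3 (mod 4), so (57/979) = +(979/57).
Reduce top mod 57: now compute (10/57).
Pull out 2: since 57 ≡ 1 (mod 8), (2/57) = +1.
Reciprocity: 5 ≡ 1 and 57 ≡ 1 (mod 4), so (5/57) = +(57/5).
Reduce top mod 5: now compute (2/5).
Pull out 2: since 5 ≡ 5 (mod 8), (2/5) = -1.
Reached (1/5) = 1. Collecting the sign flips along the way, the symbol is -1.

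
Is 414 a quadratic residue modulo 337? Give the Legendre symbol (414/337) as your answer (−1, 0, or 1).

-1

First reduce: 414 ≡ 77 (mod 337).
Reciprocity: 77 ≡ 1 and 337 ≡ 1 (mod 4), so (77/337) = +(337/77).
Reduce top mod 77: now compute (29/77).
Reciprocity: 29 ≡ 1 and 77 ≡ 1 (mod 4), so (29/77) = +(77/29).
Reduce top mod 29: now compute (19/29).
Reciprocity: 19 ≡ 3 and 29 ≡ 1 (mod 4), so (19/29) = +(29/19).
Reduce top mod 19: now compute (10/19).
Pull out 2: since 19 ≡ 3 (mod 8), (2/19) = -1.
Reciprocity: 5 ≡ 1 and 19 ≡ 3 (mod 4), so (5/19) = +(19/5).
Reduce top mod 5: now compute (4/5).
Pull out 2^2: since 5 ≡ 5 (mod 8), (2/5) = -1, so (2/5)^2 = +1.
Reached (1/5) = 1. Collecting the sign flips along the way, the symbol is -1.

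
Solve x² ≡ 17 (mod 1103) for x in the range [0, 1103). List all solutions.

Since 1103 ≡ 3 (mod 4), a square root of 17 is 17^((1103+1)/4) = 17^276 mod 1103.
Repeated squaring: 17^2≡289, 17^4≡796, 17^8≡494, 17^16≡273, 17^32≡628, 17^64≡613, 17^128≡749, 17^256≡677 (mod 1103).
17^276 = 17^(256+16+4) ≡ 479 (mod 1103).
Check: 479² = 229441 ≡ 17 (mod 1103). The two roots are 479 and 624.

479, 624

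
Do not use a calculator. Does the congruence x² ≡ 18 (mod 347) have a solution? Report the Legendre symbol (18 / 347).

Pull out 2: since 347 ≡ 3 (mod 8), (2/347) = -1.
Reciprocity: 9 ≡ 1 and 347 ≡ 3 (mod 4), so (9/347) = +(347/9).
Reduce top mod 9: now compute (5/9).
Reciprocity: 5 ≡ 1 and 9 ≡ 1 (mod 4), so (5/9) = +(9/5).
Reduce top mod 5: now compute (4/5).
Pull out 2^2: since 5 ≡ 5 (mod 8), (2/5) = -1, so (2/5)^2 = +1.
Reached (1/5) = 1. Collecting the sign flips along the way, the symbol is -1.

-1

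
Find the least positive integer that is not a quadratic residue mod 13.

2

(2/13) = −1, so 2 is the smallest positive non-residue mod 13.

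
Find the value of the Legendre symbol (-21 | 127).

-1

First reduce: -21 ≡ 106 (mod 127).
Pull out 2: since 127 ≡ 7 (mod 8), (2/127) = +1.
Reciprocity: 53 ≡ 1 and 127 ≡ 3 (mod 4), so (53/127) = +(127/53).
Reduce top mod 53: now compute (21/53).
Reciprocity: 21 ≡ 1 and 53 ≡ 1 (mod 4), so (21/53) = +(53/21).
Reduce top mod 21: now compute (11/21).
Reciprocity: 11 ≡ 3 and 21 ≡ 1 (mod 4), so (11/21) = +(21/11).
Reduce top mod 11: now compute (10/11).
Pull out 2: since 11 ≡ 3 (mod 8), (2/11) = -1.
Reciprocity: 5 ≡ 1 and 11 ≡ 3 (mod 4), so (5/11) = +(11/5).
Reduce top mod 5: now compute (1/5).
Reached (1/5) = 1. Collecting the sign flips along the way, the symbol is -1.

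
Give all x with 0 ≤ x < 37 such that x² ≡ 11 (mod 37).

14, 23

37 ≡ 1 (mod 4), so we find a root by search.
Trying successive values, 14² = 196 ≡ 11 (mod 37). The other root is 37 − 14 = 23.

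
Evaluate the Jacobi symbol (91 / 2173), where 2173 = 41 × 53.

Reciprocity: 91 ≡ 3 and 2173 ≡ 1 (mod 4), so (91/2173) = +(2173/91).
Reduce top mod 91: now compute (80/91).
Pull out 2^4: since 91 ≡ 3 (mod 8), (2/91) = -1, so (2/91)^4 = +1.
Reciprocity: 5 ≡ 1 and 91 ≡ 3 (mod 4), so (5/91) = +(91/5).
Reduce top mod 5: now compute (1/5).
Reached (1/5) = 1. Collecting the sign flips along the way, the symbol is +1.

1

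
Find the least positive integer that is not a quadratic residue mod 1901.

(2/1901) = −1, so 2 is the smallest positive non-residue mod 1901.

2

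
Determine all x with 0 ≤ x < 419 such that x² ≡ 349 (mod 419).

45, 374

Since 419 ≡ 3 (mod 4), a square root of 349 is 349^((419+1)/4) = 349^105 mod 419.
Repeated squaring: 349^2≡291, 349^4≡43, 349^8≡173, 349^16≡180, 349^32≡137, 349^64≡333 (mod 419).
349^105 = 349^(64+32+8+1) ≡ 45 (mod 419).
Check: 45² = 2025 ≡ 349 (mod 419). The two roots are 45 and 374.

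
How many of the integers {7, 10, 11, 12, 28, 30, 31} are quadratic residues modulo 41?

(7/41) = -1 → non-residue.
(10/41) = +1 → QR.
(11/41) = -1 → non-residue.
(12/41) = -1 → non-residue.
(28/41) = -1 → non-residue.
(30/41) = -1 → non-residue.
(31/41) = +1 → QR.
Total quadratic residues among the 7: 2.

2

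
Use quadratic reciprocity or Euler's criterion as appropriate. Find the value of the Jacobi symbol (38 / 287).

Pull out 2: since 287 ≡ 7 (mod 8), (2/287) = +1.
Reciprocity: 19 ≡ 3 and 287 ≡ 3 (mod 4), so (19/287) = −(287/19).
Reduce top mod 19: now compute (2/19).
Pull out 2: since 19 ≡ 3 (mod 8), (2/19) = -1.
Reached (1/19) = 1. Collecting the sign flips along the way, the symbol is +1.

1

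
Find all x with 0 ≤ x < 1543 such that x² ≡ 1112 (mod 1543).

116, 1427

Since 1543 ≡ 3 (mod 4), a square root of 1112 is 1112^((1543+1)/4) = 1112^386 mod 1543.
Repeated squaring: 1112^2≡601, 1112^4≡139, 1112^8≡805, 1112^16≡1508, 1112^32≡1225, 1112^64≡829, 1112^128≡606, 1112^256≡2 (mod 1543).
1112^386 = 1112^(256+128+2) ≡ 116 (mod 1543).
Check: 116² = 13456 ≡ 1112 (mod 1543). The two roots are 116 and 1427.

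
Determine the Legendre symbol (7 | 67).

-1

Euler's criterion: (7/67) ≡ 7^33 (mod 67).
7^2 ≡ 49 (mod 67)
7^4 ≡ 56 (mod 67)
7^8 ≡ 54 (mod 67)
7^16 ≡ 35 (mod 67)
7^32 ≡ 19 (mod 67)
7^33 = 7^(32+1) ≡ 66 (mod 67).
Result is 66 ≡ −1, so (7/67) = −1.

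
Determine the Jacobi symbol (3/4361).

-1

Reciprocity: 3 ≡ 3 and 4361 ≡ 1 (mod 4), so (3/4361) = +(4361/3).
Reduce top mod 3: now compute (2/3).
Pull out 2: since 3 ≡ 3 (mod 8), (2/3) = -1.
Reached (1/3) = 1. Collecting the sign flips along the way, the symbol is -1.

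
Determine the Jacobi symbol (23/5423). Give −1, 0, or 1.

-1

Reciprocity: 23 ≡ 3 and 5423 ≡ 3 (mod 4), so (23/5423) = −(5423/23).
Reduce top mod 23: now compute (18/23).
Pull out 2: since 23 ≡ 7 (mod 8), (2/23) = +1.
Reciprocity: 9 ≡ 1 and 23 ≡ 3 (mod 4), so (9/23) = +(23/9).
Reduce top mod 9: now compute (5/9).
Reciprocity: 5 ≡ 1 and 9 ≡ 1 (mod 4), so (5/9) = +(9/5).
Reduce top mod 5: now compute (4/5).
Pull out 2^2: since 5 ≡ 5 (mod 8), (2/5) = -1, so (2/5)^2 = +1.
Reached (1/5) = 1. Collecting the sign flips along the way, the symbol is -1.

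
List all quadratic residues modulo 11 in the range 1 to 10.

1, 3, 4, 5, 9

Square k = 1,…,5 (k and 11−k give the same square):
1²=1, 2²=4, 3²=9, 4²≡5, 5²≡3 (mod 11).
So the quadratic residues mod 11 are {1, 3, 4, 5, 9}.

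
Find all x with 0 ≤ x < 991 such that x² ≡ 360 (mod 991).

200, 791

Since 991 ≡ 3 (mod 4), a square root of 360 is 360^((991+1)/4) = 360^248 mod 991.
Repeated squaring: 360^2≡770, 360^4≡282, 360^8≡244, 360^16≡76, 360^32≡821, 360^64≡161, 360^128≡155 (mod 991).
360^248 = 360^(128+64+32+16+8) ≡ 200 (mod 991).
Check: 200² = 40000 ≡ 360 (mod 991). The two roots are 200 and 791.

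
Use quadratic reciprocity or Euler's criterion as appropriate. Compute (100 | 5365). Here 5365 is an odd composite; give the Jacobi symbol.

Pull out 2^2: since 5365 ≡ 5 (mod 8), (2/5365) = -1, so (2/5365)^2 = +1.
Reciprocity: 25 ≡ 1 and 5365 ≡ 1 (mod 4), so (25/5365) = +(5365/25).
Reduce top mod 25: now compute (15/25).
Reciprocity: 15 ≡ 3 and 25 ≡ 1 (mod 4), so (15/25) = +(25/15).
Reduce top mod 15: now compute (10/15).
Pull out 2: since 15 ≡ 7 (mod 8), (2/15) = +1.
Reciprocity: 5 ≡ 1 and 15 ≡ 3 (mod 4), so (5/15) = +(15/5).
Reduce top mod 5: now compute (0/5).
Top reduces to 0: gcd > 1, so the symbol is 0.

0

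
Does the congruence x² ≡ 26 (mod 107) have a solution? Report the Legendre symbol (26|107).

Pull out 2: since 107 ≡ 3 (mod 8), (2/107) = -1.
Reciprocity: 13 ≡ 1 and 107 ≡ 3 (mod 4), so (13/107) = +(107/13).
Reduce top mod 13: now compute (3/13).
Reciprocity: 3 ≡ 3 and 13 ≡ 1 (mod 4), so (3/13) = +(13/3).
Reduce top mod 3: now compute (1/3).
Reached (1/3) = 1. Collecting the sign flips along the way, the symbol is -1.

-1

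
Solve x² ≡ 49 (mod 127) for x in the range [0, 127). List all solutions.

7, 120

Since 127 ≡ 3 (mod 4), a square root of 49 is 49^((127+1)/4) = 49^32 mod 127.
Repeated squaring: 49^2≡115, 49^4≡17, 49^8≡35, 49^16≡82, 49^32≡120 (mod 127).
49^32 = 49^(32) ≡ 120 (mod 127).
Check: 120² = 14400 ≡ 49 (mod 127). The two roots are 7 and 120.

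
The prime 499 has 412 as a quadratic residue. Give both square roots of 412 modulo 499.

Since 499 ≡ 3 (mod 4), a square root of 412 is 412^((499+1)/4) = 412^125 mod 499.
Repeated squaring: 412^2≡84, 412^4≡70, 412^8≡409, 412^16≡116, 412^32≡482, 412^64≡289 (mod 499).
412^125 = 412^(64+32+16+8+4+1) ≡ 80 (mod 499).
Check: 80² = 6400 ≡ 412 (mod 499). The two roots are 80 and 419.

80, 419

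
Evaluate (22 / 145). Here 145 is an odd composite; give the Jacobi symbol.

-1

Pull out 2: since 145 ≡ 1 (mod 8), (2/145) = +1.
Reciprocity: 11 ≡ 3 and 145 ≡ 1 (mod 4), so (11/145) = +(145/11).
Reduce top mod 11: now compute (2/11).
Pull out 2: since 11 ≡ 3 (mod 8), (2/11) = -1.
Reached (1/11) = 1. Collecting the sign flips along the way, the symbol is -1.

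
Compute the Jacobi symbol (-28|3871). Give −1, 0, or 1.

0

First reduce: -28 ≡ 3843 (mod 3871).
Reciprocity: 3843 ≡ 3 and 3871 ≡ 3 (mod 4), so (3843/3871) = −(3871/3843).
Reduce top mod 3843: now compute (28/3843).
Pull out 2^2: since 3843 ≡ 3 (mod 8), (2/3843) = -1, so (2/3843)^2 = +1.
Reciprocity: 7 ≡ 3 and 3843 ≡ 3 (mod 4), so (7/3843) = −(3843/7).
Reduce top mod 7: now compute (0/7).
Top reduces to 0: gcd > 1, so the symbol is 0.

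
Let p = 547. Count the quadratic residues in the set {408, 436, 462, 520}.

1

(408/547) = -1 → non-residue.
(436/547) = -1 → non-residue.
(462/547) = -1 → non-residue.
(520/547) = +1 → QR.
Total quadratic residues among the 4: 1.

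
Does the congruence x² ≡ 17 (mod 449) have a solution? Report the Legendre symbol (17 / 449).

-1

Euler's criterion: (17/449) ≡ 17^224 (mod 449).
17^2 ≡ 289 (mod 449)
17^4 ≡ 7 (mod 449)
17^8 ≡ 49 (mod 449)
17^16 ≡ 156 (mod 449)
17^32 ≡ 90 (mod 449)
17^64 ≡ 18 (mod 449)
17^128 ≡ 324 (mod 449)
17^224 = 17^(128+64+32) ≡ 448 (mod 449).
Result is 448 ≡ −1, so (17/449) = −1.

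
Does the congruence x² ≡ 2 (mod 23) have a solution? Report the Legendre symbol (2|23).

Pull out 2: since 23 ≡ 7 (mod 8), (2/23) = +1.
Reached (1/23) = 1. Collecting the sign flips along the way, the symbol is +1.

1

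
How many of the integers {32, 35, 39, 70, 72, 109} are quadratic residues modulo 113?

3

(32/113) = +1 → QR.
(35/113) = -1 → non-residue.
(39/113) = -1 → non-residue.
(70/113) = -1 → non-residue.
(72/113) = +1 → QR.
(109/113) = +1 → QR.
Total quadratic residues among the 6: 3.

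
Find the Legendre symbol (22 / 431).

Pull out 2: since 431 ≡ 7 (mod 8), (2/431) = +1.
Reciprocity: 11 ≡ 3 and 431 ≡ 3 (mod 4), so (11/431) = −(431/11).
Reduce top mod 11: now compute (2/11).
Pull out 2: since 11 ≡ 3 (mod 8), (2/11) = -1.
Reached (1/11) = 1. Collecting the sign flips along the way, the symbol is +1.

1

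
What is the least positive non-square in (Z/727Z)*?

(2/727) = +1, so 2 is a residue.
(3/727) = −1, so 3 is the smallest positive non-residue mod 727.

3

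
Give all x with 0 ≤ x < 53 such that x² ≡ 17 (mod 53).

53 ≡ 1 (mod 4), so we find a root by search.
Trying successive values, 21² = 441 ≡ 17 (mod 53). The other root is 53 − 21 = 32.

21, 32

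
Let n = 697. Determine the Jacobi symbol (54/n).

Pull out 2: since 697 ≡ 1 (mod 8), (2/697) = +1.
Reciprocity: 27 ≡ 3 and 697 ≡ 1 (mod 4), so (27/697) = +(697/27).
Reduce top mod 27: now compute (22/27).
Pull out 2: since 27 ≡ 3 (mod 8), (2/27) = -1.
Reciprocity: 11 ≡ 3 and 27 ≡ 3 (mod 4), so (11/27) = −(27/11).
Reduce top mod 11: now compute (5/11).
Reciprocity: 5 ≡ 1 and 11 ≡ 3 (mod 4), so (5/11) = +(11/5).
Reduce top mod 5: now compute (1/5).
Reached (1/5) = 1. Collecting the sign flips along the way, the symbol is +1.

1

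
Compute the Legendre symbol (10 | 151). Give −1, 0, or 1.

1

Pull out 2: since 151 ≡ 7 (mod 8), (2/151) = +1.
Reciprocity: 5 ≡ 1 and 151 ≡ 3 (mod 4), so (5/151) = +(151/5).
Reduce top mod 5: now compute (1/5).
Reached (1/5) = 1. Collecting the sign flips along the way, the symbol is +1.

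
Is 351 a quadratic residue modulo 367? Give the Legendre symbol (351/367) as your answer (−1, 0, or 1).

Reciprocity: 351 ≡ 3 and 367 ≡ 3 (mod 4), so (351/367) = −(367/351).
Reduce top mod 351: now compute (16/351).
Pull out 2^4: since 351 ≡ 7 (mod 8), (2/351) = +1, so (2/351)^4 = +1.
Reached (1/351) = 1. Collecting the sign flips along the way, the symbol is -1.

-1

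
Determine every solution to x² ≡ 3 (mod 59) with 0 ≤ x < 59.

Since 59 ≡ 3 (mod 4), a square root of 3 is 3^((59+1)/4) = 3^15 mod 59.
Repeated squaring: 3^2≡9, 3^4≡22, 3^8≡12 (mod 59).
3^15 = 3^(8+4+2+1) ≡ 48 (mod 59).
Check: 48² = 2304 ≡ 3 (mod 59). The two roots are 11 and 48.

11, 48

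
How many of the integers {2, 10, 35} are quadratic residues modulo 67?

2

(2/67) = -1 → non-residue.
(10/67) = +1 → QR.
(35/67) = +1 → QR.
Total quadratic residues among the 3: 2.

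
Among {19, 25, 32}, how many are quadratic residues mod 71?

3

(19/71) = +1 → QR.
(25/71) = +1 → QR.
(32/71) = +1 → QR.
Total quadratic residues among the 3: 3.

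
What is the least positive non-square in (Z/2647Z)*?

3

(2/2647) = +1, so 2 is a residue.
(3/2647) = −1, so 3 is the smallest positive non-residue mod 2647.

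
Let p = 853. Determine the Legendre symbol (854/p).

1

First reduce: 854 ≡ 1 (mod 853).
Reached (1/853) = 1. Collecting the sign flips along the way, the symbol is +1.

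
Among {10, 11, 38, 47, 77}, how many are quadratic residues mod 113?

(10/113) = -1 → non-residue.
(11/113) = +1 → QR.
(38/113) = -1 → non-residue.
(47/113) = -1 → non-residue.
(77/113) = +1 → QR.
Total quadratic residues among the 5: 2.

2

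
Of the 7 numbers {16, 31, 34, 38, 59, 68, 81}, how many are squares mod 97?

3

(16/97) = +1 → QR.
(31/97) = +1 → QR.
(34/97) = -1 → non-residue.
(38/97) = -1 → non-residue.
(59/97) = -1 → non-residue.
(68/97) = -1 → non-residue.
(81/97) = +1 → QR.
Total quadratic residues among the 7: 3.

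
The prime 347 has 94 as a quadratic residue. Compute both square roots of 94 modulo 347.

21, 326

Since 347 ≡ 3 (mod 4), a square root of 94 is 94^((347+1)/4) = 94^87 mod 347.
Repeated squaring: 94^2≡161, 94^4≡243, 94^8≡59, 94^16≡11, 94^32≡121, 94^64≡67 (mod 347).
94^87 = 94^(64+16+4+2+1) ≡ 326 (mod 347).
Check: 326² = 106276 ≡ 94 (mod 347). The two roots are 21 and 326.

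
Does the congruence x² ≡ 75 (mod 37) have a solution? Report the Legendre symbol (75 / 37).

Euler's criterion: (75/37) ≡ 1^18 (mod 37).
1^2 ≡ 1 (mod 37)
1^4 ≡ 1 (mod 37)
1^8 ≡ 1 (mod 37)
1^16 ≡ 1 (mod 37)
1^18 = 1^(16+2) ≡ 1 (mod 37).
Result is 1, so (75/37) = 1.

1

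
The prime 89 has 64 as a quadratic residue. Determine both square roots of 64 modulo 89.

8, 81

89 ≡ 1 (mod 4), so we find a root by search.
Trying successive values, 8² = 64 ≡ 64 (mod 89). The other root is 89 − 8 = 81.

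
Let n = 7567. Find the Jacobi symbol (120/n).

Pull out 2^3: since 7567 ≡ 7 (mod 8), (2/7567) = +1, so (2/7567)^3 = +1.
Reciprocity: 15 ≡ 3 and 7567 ≡ 3 (mod 4), so (15/7567) = −(7567/15).
Reduce top mod 15: now compute (7/15).
Reciprocity: 7 ≡ 3 and 15 ≡ 3 (mod 4), so (7/15) = −(15/7).
Reduce top mod 7: now compute (1/7).
Reached (1/7) = 1. Collecting the sign flips along the way, the symbol is +1.

1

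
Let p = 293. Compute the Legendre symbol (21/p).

Euler's criterion: (21/293) ≡ 21^146 (mod 293).
21^2 ≡ 148 (mod 293)
21^4 ≡ 222 (mod 293)
21^8 ≡ 60 (mod 293)
21^16 ≡ 84 (mod 293)
21^32 ≡ 24 (mod 293)
21^64 ≡ 283 (mod 293)
21^128 ≡ 100 (mod 293)
21^146 = 21^(128+16+2) ≡ 1 (mod 293).
Result is 1, so (21/293) = 1.

1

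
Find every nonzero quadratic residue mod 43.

Square k = 1,…,21 (k and 43−k give the same square):
1²=1, 2²=4, 3²=9, 4²=16, 5²=25, 6²=36, 7²≡6, 8²≡21, 9²≡38, 10²≡14, 11²≡35, 12²≡15, 13²≡40, 14²≡24, 15²≡10, 16²≡41, 17²≡31, 18²≡23, 19²≡17, 20²≡13, 21²≡11 (mod 43).
So the quadratic residues mod 43 are {1, 4, 6, 9, 10, 11, 13, 14, 15, 16, 17, 21, 23, 24, 25, 31, 35, 36, 38, 40, 41}.

1 4 6 9 10 11 13 14 15 16 17 21 23 24 25 31 35 36 38 40 41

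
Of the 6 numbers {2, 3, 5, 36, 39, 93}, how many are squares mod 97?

(2/97) = +1 → QR.
(3/97) = +1 → QR.
(5/97) = -1 → non-residue.
(36/97) = +1 → QR.
(39/97) = -1 → non-residue.
(93/97) = +1 → QR.
Total quadratic residues among the 6: 4.

4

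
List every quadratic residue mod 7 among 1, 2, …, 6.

Square k = 1,…,3 (k and 7−k give the same square):
1²=1, 2²=4, 3²≡2 (mod 7).
So the quadratic residues mod 7 are {1, 2, 4}.

1 2 4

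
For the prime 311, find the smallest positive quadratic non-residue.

(2/311) = +1, so 2 is a residue.
(3/311) = +1, so 3 is a residue.
(4/311) = +1, so 4 is a residue.
(5/311) = +1, so 5 is a residue.
(6/311) = +1, so 6 is a residue.
(7/311) = +1, so 7 is a residue.
(8/311) = +1, so 8 is a residue.
(9/311) = +1, so 9 is a residue.
(10/311) = +1, so 10 is a residue.
(11/311) = −1, so 11 is the smallest positive non-residue mod 311.

11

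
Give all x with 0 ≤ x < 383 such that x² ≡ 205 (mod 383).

Since 383 ≡ 3 (mod 4), a square root of 205 is 205^((383+1)/4) = 205^96 mod 383.
Repeated squaring: 205^2≡278, 205^4≡301, 205^8≡213, 205^16≡175, 205^32≡368, 205^64≡225 (mod 383).
205^96 = 205^(64+32) ≡ 72 (mod 383).
Check: 72² = 5184 ≡ 205 (mod 383). The two roots are 72 and 311.

72, 311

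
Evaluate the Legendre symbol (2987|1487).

First reduce: 2987 ≡ 13 (mod 1487).
Reciprocity: 13 ≡ 1 and 1487 ≡ 3 (mod 4), so (13/1487) = +(1487/13).
Reduce top mod 13: now compute (5/13).
Reciprocity: 5 ≡ 1 and 13 ≡ 1 (mod 4), so (5/13) = +(13/5).
Reduce top mod 5: now compute (3/5).
Reciprocity: 3 ≡ 3 and 5 ≡ 1 (mod 4), so (3/5) = +(5/3).
Reduce top mod 3: now compute (2/3).
Pull out 2: since 3 ≡ 3 (mod 8), (2/3) = -1.
Reached (1/3) = 1. Collecting the sign flips along the way, the symbol is -1.

-1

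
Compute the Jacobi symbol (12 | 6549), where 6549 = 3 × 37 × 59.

Pull out 2^2: since 6549 ≡ 5 (mod 8), (2/6549) = -1, so (2/6549)^2 = +1.
Reciprocity: 3 ≡ 3 and 6549 ≡ 1 (mod 4), so (3/6549) = +(6549/3).
Reduce top mod 3: now compute (0/3).
Top reduces to 0: gcd > 1, so the symbol is 0.

0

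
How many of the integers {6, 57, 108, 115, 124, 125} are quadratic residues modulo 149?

(6/149) = +1 → QR.
(57/149) = -1 → non-residue.
(108/149) = -1 → non-residue.
(115/149) = -1 → non-residue.
(124/149) = +1 → QR.
(125/149) = +1 → QR.
Total quadratic residues among the 6: 3.

3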